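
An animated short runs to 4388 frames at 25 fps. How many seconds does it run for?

Running time = 4388 / (25) = 175.52 s.

175.52 seconds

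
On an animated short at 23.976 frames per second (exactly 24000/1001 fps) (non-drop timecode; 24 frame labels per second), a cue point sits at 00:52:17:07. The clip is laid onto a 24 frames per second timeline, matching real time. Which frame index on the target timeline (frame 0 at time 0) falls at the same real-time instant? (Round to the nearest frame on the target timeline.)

Source frame index: (0×3600 + 52×60 + 17) × 24 + 7 = 75295.
Real time: 75295 / (24000/1001) = 15074059/4800 s.
Target frame: (15074059/4800) × (24) = 15074059/200 ≈ 75370.295 → 75370.

frame 75370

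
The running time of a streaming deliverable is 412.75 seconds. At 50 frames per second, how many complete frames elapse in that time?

Frames = 412.75 × 50 = 41275/2 ≈ 20637.5000.
Complete frames: 20637.

20637 frames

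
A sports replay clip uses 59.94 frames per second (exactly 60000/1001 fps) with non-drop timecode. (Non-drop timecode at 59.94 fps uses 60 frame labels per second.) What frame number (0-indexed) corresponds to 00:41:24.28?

frame 149068

Total seconds to the label: (0 × 3600 + 41 × 60 + 24) = 2484.
Frame index = 2484 × 60 + 28 = 149068.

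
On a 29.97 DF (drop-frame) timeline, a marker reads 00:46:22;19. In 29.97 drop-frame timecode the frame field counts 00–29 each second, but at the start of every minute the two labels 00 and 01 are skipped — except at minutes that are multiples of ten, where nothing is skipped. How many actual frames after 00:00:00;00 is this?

Complete 10-minute blocks: 4, each 17982 frames → 71928.
Remaining 6 whole minutes in the current block: 1800 + 5 × 1798 = 10790 frames.
Within the current minute: 22 × 30 + 19 − 2 = 677 (labels ;00/;01 skipped at this minute). Total = 71928 + 10790 + 677 = 83395.

83395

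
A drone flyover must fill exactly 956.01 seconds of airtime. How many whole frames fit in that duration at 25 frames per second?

Frames = 956.01 × 25 = 95601/4 ≈ 23900.2500.
Complete frames: 23900.

23900 frames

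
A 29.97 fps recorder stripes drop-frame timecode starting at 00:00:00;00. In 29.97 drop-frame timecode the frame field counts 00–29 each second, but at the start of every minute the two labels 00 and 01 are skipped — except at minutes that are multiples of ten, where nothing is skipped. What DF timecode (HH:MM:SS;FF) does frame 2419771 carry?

22:25:39;23

Each 10-minute DF block holds 10 × 60 × 30 − 9 × 2 = 17982 frames. 2419771 ÷ 17982 → 134 full blocks, remainder 10183.
Within the partial block the first minute is 1800 frames and each further minute 1798, so 5 further minute boundaries passed. Total skipped labels = 18 × 134 + 2 × 5 = 2422.
Non-drop label index = 2419771 + 2422 = 2422193; at 30 labels/s that is 22:25:39:23, i.e. DF 22:25:39;23.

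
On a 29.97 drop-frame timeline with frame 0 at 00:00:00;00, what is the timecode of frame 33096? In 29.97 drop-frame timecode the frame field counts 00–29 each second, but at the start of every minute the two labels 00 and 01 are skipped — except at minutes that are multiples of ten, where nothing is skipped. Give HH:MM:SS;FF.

00:18:24;10

Each 10-minute DF block holds 10 × 60 × 30 − 9 × 2 = 17982 frames. 33096 ÷ 17982 → 1 full block, remainder 15114.
Within the partial block the first minute is 1800 frames and each further minute 1798, so 8 further minute boundaries passed. Total skipped labels = 18 × 1 + 2 × 8 = 34.
Non-drop label index = 33096 + 34 = 33130; at 30 labels/s that is 00:18:24:10, i.e. DF 00:18:24;10.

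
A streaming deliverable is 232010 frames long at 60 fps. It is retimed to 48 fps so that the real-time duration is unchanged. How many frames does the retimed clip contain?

Target frames = source frames × (target rate / source rate) = 232010 × (48)/(60) = 232010 × 4/5 = 185608.

185608 frames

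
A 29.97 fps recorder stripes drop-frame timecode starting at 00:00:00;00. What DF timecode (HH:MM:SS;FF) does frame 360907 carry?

Each 10-minute DF block holds 10 × 60 × 30 − 9 × 2 = 17982 frames. 360907 ÷ 17982 → 20 full blocks, remainder 1267.
Within the partial block the first minute is 1800 frames and each further minute 1798, so 0 further minute boundaries passed. Total skipped labels = 18 × 20 + 2 × 0 = 360.
Non-drop label index = 360907 + 360 = 361267; at 30 labels/s that is 03:20:42:07, i.e. DF 03:20:42;07.

03:20:42;07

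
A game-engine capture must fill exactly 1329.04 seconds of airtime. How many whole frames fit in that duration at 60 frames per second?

79742 frames

Frames = 1329.04 × 60 = 398712/5 ≈ 79742.4000.
Complete frames: 79742.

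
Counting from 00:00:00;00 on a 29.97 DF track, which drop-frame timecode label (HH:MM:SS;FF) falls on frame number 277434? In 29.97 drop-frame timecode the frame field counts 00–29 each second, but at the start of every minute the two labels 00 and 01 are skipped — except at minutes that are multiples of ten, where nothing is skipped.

02:34:17;02

Each 10-minute DF block holds 10 × 60 × 30 − 9 × 2 = 17982 frames. 277434 ÷ 17982 → 15 full blocks, remainder 7704.
Within the partial block the first minute is 1800 frames and each further minute 1798, so 4 further minute boundaries passed. Total skipped labels = 18 × 15 + 2 × 4 = 278.
Non-drop label index = 277434 + 278 = 277712; at 30 labels/s that is 02:34:17:02, i.e. DF 02:34:17;02.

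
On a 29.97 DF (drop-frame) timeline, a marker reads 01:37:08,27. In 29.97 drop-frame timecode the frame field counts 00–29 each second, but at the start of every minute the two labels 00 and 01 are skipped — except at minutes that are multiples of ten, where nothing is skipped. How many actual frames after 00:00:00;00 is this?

174691

As if non-drop at 30 labels/s: (1 × 3600 + 37 × 60 + 8) × 30 + 27 = 174867.
Minute boundaries passed: 97; those not divisible by 10: 97 − 9 = 88; dropped labels = 2 × 88 = 176.
Actual frame index = 174867 − 176 = 174691.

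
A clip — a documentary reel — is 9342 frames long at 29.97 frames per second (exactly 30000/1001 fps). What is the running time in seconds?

311.7114 seconds

Running time = 9342 / (30000/1001) = 311.7114 s.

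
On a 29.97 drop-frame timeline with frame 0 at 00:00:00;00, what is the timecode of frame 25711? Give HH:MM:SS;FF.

00:14:17;27

Ten DF minutes hold 17982 frames, so frame 25711 lies in block 1 (frames 17982–35963) with 7729 frames into that block.
The block's first minute is 1800 frames and the rest 1798 each; 7729 frames reaches minute 4, so 1 × 18 + 4 × 2 = 26 labels have been skipped so far.
Adding those back, label number 25711 + 26 = 25737 at 30 labels/s is 857 s + 27 f = 0 h 14 min 17 s frame 27, i.e. 00:14:17;27.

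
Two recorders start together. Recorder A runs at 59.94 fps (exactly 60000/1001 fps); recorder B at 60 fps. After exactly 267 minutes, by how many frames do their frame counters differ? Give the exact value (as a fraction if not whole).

267 min = 16020 s.
A emits 60000/1001 × 16020 = 961200000/1001 frames; B emits 60 × 16020 = 961200.
Difference = 961200/1001 frames (≈ 960.2398); B is ahead of A.

961200/1001 frames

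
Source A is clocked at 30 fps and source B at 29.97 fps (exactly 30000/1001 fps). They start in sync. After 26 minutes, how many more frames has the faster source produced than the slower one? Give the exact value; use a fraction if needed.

3600/77 frames

26 min = 1560 s.
A emits 30 × 1560 = 46800 frames; B emits 30000/1001 × 1560 = 3600000/77.
Difference = 3600/77 frames (≈ 46.7532); B is behind A.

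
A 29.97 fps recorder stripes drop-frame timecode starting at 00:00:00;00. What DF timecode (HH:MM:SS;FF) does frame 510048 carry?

Each 10-minute DF block holds 10 × 60 × 30 − 9 × 2 = 17982 frames. 510048 ÷ 17982 → 28 full blocks, remainder 6552.
Within the partial block the first minute is 1800 frames and each further minute 1798, so 3 further minute boundaries passed. Total skipped labels = 18 × 28 + 2 × 3 = 510.
Non-drop label index = 510048 + 510 = 510558; at 30 labels/s that is 04:43:38:18, i.e. DF 04:43:38;18.

04:43:38;18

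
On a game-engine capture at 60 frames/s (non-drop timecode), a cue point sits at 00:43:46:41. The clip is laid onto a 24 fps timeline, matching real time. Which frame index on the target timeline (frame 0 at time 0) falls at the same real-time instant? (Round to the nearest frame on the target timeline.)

frame 63040

Source frame index: (0×3600 + 43×60 + 46) × 60 + 41 = 157601.
Real time: 157601 / (60) = 157601/60 s.
Target frame: (157601/60) × (24) = 315202/5 ≈ 63040.400 → 63040.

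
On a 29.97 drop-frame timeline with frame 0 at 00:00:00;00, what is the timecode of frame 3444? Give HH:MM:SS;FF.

Ten DF minutes hold 17982 frames, so frame 3444 lies in block 0 (frames 0–17981) with 3444 frames into that block.
The block's first minute is 1800 frames and the rest 1798 each; 3444 frames reaches minute 1, so 0 × 18 + 1 × 2 = 2 labels have been skipped so far.
Adding those back, label number 3444 + 2 = 3446 at 30 labels/s is 114 s + 26 f = 0 h 1 min 54 s frame 26, i.e. 00:01:54;26.

00:01:54;26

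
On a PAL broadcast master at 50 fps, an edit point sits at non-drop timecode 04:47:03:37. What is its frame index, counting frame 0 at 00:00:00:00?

Total seconds to the label: (4 × 3600 + 47 × 60 + 3) = 17223.
Frame index = 17223 × 50 + 37 = 861187.

861187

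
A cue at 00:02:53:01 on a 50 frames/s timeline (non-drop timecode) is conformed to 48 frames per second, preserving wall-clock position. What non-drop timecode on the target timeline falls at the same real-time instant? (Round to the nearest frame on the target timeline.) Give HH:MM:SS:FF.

Source frame index: (0×3600 + 2×60 + 53) × 50 + 1 = 8651.
Real time: 8651 / (50) = 8651/50 s.
Target frame: (8651/50) × (48) = 207624/25 ≈ 8304.960 → 8305.
At 48 labels/s: frame 8305 → 00:02:53:01.

00:02:53:01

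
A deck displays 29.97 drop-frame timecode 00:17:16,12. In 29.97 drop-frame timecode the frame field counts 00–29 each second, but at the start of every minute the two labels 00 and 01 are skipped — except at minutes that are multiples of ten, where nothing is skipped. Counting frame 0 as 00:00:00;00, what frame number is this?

31060

As if non-drop at 30 labels/s: (0 × 3600 + 17 × 60 + 16) × 30 + 12 = 31092.
Minute boundaries passed: 17; those not divisible by 10: 17 − 1 = 16; dropped labels = 2 × 16 = 32.
Actual frame index = 31092 − 32 = 31060.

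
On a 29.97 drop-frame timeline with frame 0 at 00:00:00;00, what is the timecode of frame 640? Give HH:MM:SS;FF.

Ten DF minutes hold 17982 frames, so frame 640 lies in block 0 (frames 0–17981) with 640 frames into that block.
The block's first minute is 1800 frames and the rest 1798 each; 640 frames reaches minute 0, so 0 × 18 + 0 × 2 = 0 labels have been skipped so far.
Adding those back, label number 640 + 0 = 640 at 30 labels/s is 21 s + 10 f = 0 h 0 min 21 s frame 10, i.e. 00:00:21;10.

00:00:21;10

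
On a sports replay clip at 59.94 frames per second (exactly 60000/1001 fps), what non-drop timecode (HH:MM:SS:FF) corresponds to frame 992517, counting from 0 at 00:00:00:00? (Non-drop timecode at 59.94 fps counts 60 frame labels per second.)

992517 ÷ 60 = 16541 full seconds, remainder 57 frames.
16541 s = 4 h 35 min 41 s.
Timecode: 04:35:41:57.

04:35:41:57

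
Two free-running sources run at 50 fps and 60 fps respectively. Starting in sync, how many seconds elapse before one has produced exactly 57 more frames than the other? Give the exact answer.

The gap grows by |60 − 50| = 10 frames per second.
Time for a 57-frame gap: 57 ÷ (10) = 5.7 s.

5.7 seconds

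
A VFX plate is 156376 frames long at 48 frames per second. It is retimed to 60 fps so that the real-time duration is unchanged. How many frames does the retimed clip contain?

Target frames = source frames × (target rate / source rate) = 156376 × (60)/(48) = 156376 × 5/4 = 195470.

195470 frames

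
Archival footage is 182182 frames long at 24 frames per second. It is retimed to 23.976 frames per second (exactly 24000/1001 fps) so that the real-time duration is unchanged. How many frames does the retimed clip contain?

Target frames = source frames × (target rate / source rate) = 182182 × (24000/1001)/(24) = 182182 × 1000/1001 = 182000.

182000 frames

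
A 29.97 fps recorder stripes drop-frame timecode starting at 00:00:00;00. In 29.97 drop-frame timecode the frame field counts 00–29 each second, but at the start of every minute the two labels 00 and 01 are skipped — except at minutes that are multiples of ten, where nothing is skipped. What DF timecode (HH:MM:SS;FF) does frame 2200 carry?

Each 10-minute DF block holds 10 × 60 × 30 − 9 × 2 = 17982 frames. 2200 ÷ 17982 → 0 full blocks, remainder 2200.
Within the partial block the first minute is 1800 frames and each further minute 1798, so 1 further minute boundary passed. Total skipped labels = 18 × 0 + 2 × 1 = 2.
Non-drop label index = 2200 + 2 = 2202; at 30 labels/s that is 00:01:13:12, i.e. DF 00:01:13;12.

00:01:13;12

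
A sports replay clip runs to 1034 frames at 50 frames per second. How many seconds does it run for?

20.68 seconds

Running time = 1034 / (50) = 20.68 s.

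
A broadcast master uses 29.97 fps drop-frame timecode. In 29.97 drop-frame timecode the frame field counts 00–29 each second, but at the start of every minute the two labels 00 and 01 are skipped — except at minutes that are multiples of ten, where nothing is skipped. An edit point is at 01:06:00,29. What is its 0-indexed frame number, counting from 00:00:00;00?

Complete 10-minute blocks: 6, each 17982 frames → 107892.
Remaining 6 whole minutes in the current block: 1800 + 5 × 1798 = 10790 frames.
Within the current minute: 0 × 30 + 29 − 2 = 27 (labels ;00/;01 skipped at this minute). Total = 107892 + 10790 + 27 = 118709.

118709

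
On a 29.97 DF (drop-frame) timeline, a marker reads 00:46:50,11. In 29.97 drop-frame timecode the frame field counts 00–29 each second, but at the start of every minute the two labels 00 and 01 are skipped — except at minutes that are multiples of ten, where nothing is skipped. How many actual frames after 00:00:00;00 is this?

As if non-drop at 30 labels/s: (0 × 3600 + 46 × 60 + 50) × 30 + 11 = 84311.
Minute boundaries passed: 46; those not divisible by 10: 46 − 4 = 42; dropped labels = 2 × 42 = 84.
Actual frame index = 84311 − 84 = 84227.

84227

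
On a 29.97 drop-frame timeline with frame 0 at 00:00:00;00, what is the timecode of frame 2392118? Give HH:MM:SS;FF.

22:10:17;02

Each 10-minute DF block holds 10 × 60 × 30 − 9 × 2 = 17982 frames. 2392118 ÷ 17982 → 133 full blocks, remainder 512.
Within the partial block the first minute is 1800 frames and each further minute 1798, so 0 further minute boundaries passed. Total skipped labels = 18 × 133 + 2 × 0 = 2394.
Non-drop label index = 2392118 + 2394 = 2394512; at 30 labels/s that is 22:10:17:02, i.e. DF 22:10:17;02.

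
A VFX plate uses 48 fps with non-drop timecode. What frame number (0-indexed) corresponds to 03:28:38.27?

Total seconds to the label: (3 × 3600 + 28 × 60 + 38) = 12518.
Frame index = 12518 × 48 + 27 = 600891.

600891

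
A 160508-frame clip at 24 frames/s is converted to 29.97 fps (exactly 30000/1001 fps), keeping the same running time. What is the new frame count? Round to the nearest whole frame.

Frames at target rate = 160508 × (30000/1001) / (24) = 200635000/1001 ≈ 200434.565.
Nearest whole frame: 200435.

200435 frames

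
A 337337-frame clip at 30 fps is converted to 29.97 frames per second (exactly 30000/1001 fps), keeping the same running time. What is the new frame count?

Target frames = source frames × (target rate / source rate) = 337337 × (30000/1001)/(30) = 337337 × 1000/1001 = 337000.

337000 frames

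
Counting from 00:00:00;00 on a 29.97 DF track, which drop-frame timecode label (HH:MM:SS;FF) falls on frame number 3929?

00:02:11;03

Each 10-minute DF block holds 10 × 60 × 30 − 9 × 2 = 17982 frames. 3929 ÷ 17982 → 0 full blocks, remainder 3929.
Within the partial block the first minute is 1800 frames and each further minute 1798, so 2 further minute boundaries passed. Total skipped labels = 18 × 0 + 2 × 2 = 4.
Non-drop label index = 3929 + 4 = 3933; at 30 labels/s that is 00:02:11:03, i.e. DF 00:02:11;03.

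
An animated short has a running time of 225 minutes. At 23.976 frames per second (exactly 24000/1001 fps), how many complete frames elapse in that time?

225 min = 13500 s.
Frames = 13500 × 24000/1001 = 324000000/1001 ≈ 323676.3237.
Complete frames: 323676.

323676 frames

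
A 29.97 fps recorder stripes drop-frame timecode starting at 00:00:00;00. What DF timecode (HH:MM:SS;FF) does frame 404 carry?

Ten DF minutes hold 17982 frames, so frame 404 lies in block 0 (frames 0–17981) with 404 frames into that block.
The block's first minute is 1800 frames and the rest 1798 each; 404 frames reaches minute 0, so 0 × 18 + 0 × 2 = 0 labels have been skipped so far.
Adding those back, label number 404 + 0 = 404 at 30 labels/s is 13 s + 14 f = 0 h 0 min 13 s frame 14, i.e. 00:00:13;14.

00:00:13;14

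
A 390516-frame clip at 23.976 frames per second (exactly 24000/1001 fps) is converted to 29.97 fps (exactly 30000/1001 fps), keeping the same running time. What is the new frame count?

Target frames = source frames × (target rate / source rate) = 390516 × (30000/1001)/(24000/1001) = 390516 × 5/4 = 488145.

488145 frames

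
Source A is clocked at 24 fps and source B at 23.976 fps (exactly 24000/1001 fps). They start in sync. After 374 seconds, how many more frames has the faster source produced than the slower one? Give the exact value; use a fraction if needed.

A emits 24 × 374 = 8976 frames; B emits 24000/1001 × 374 = 816000/91.
Difference = 816/91 frames (≈ 8.9670); B is behind A.

816/91 frames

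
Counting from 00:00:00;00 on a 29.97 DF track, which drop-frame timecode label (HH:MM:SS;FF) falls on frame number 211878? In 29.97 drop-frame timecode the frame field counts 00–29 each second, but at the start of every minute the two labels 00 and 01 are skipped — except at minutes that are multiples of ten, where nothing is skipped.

Ten DF minutes hold 17982 frames, so frame 211878 lies in block 11 (frames 197802–215783) with 14076 frames into that block.
The block's first minute is 1800 frames and the rest 1798 each; 14076 frames reaches minute 7, so 11 × 18 + 7 × 2 = 212 labels have been skipped so far.
Adding those back, label number 211878 + 212 = 212090 at 30 labels/s is 7069 s + 20 f = 1 h 57 min 49 s frame 20, i.e. 01:57:49;20.

01:57:49;20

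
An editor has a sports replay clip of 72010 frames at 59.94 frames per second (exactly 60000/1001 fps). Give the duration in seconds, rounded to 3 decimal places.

1201.367 seconds

Running time = 72010 × 1001/60000 = 7208201/6000 s ≈ 1201.367 s.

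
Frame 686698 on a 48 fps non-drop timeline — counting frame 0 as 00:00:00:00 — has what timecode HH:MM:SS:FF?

686698 ÷ 48 = 14306 full seconds, remainder 10 frames.
14306 s = 3 h 58 min 26 s.
Timecode: 03:58:26:10.

03:58:26:10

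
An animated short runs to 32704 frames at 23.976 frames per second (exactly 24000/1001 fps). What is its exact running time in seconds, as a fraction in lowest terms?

Running time = 32704 ÷ (24000/1001) = 32704 × 1001/24000 = 511511/375 s.

511511/375 seconds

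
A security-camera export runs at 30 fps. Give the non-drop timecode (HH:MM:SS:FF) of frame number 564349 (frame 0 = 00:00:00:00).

564349 ÷ 30 = 18811 full seconds, remainder 19 frames.
18811 s = 5 h 13 min 31 s.
Timecode: 05:13:31:19.

05:13:31:19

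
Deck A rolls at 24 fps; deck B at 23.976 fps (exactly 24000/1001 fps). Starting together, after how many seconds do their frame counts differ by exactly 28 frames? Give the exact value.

The gap grows by |24000/1001 − 24| = 24/1001 frames per second.
Time for a 28-frame gap: 28 ÷ (24/1001) = 7007/6 s.

7007/6 seconds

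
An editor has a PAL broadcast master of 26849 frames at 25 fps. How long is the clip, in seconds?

1073.96 seconds

Running time = 26849 / (25) = 1073.96 s.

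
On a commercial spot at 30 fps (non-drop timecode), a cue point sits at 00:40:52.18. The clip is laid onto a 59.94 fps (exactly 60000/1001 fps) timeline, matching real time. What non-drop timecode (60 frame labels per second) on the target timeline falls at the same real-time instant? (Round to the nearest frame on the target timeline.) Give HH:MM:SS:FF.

Source frame index: (0×3600 + 40×60 + 52) × 30 + 18 = 73578.
Real time: 73578 / (30) = 12263/5 s.
Target frame: (12263/5) × (60000/1001) = 147156000/1001 ≈ 147008.991 → 147009.
At 60 labels/s: frame 147009 → 00:40:50:09.

00:40:50:09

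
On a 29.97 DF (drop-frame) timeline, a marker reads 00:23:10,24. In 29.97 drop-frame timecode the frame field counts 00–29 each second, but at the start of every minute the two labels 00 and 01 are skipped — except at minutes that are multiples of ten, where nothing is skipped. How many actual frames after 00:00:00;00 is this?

Complete 10-minute blocks: 2, each 17982 frames → 35964.
Remaining 3 whole minutes in the current block: 1800 + 2 × 1798 = 5396 frames.
Within the current minute: 10 × 30 + 24 − 2 = 322 (labels ;00/;01 skipped at this minute). Total = 35964 + 5396 + 322 = 41682.

41682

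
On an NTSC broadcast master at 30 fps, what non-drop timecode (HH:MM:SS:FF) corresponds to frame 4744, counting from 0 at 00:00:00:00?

4744 ÷ 30 = 158 full seconds, remainder 4 frames.
158 s = 0 h 2 min 38 s.
Timecode: 00:02:38:04.

00:02:38:04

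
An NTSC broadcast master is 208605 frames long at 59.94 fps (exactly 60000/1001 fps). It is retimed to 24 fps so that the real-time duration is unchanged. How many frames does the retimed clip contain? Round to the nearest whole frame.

Frames at target rate = 208605 × (24) / (60000/1001) = 41762721/500 ≈ 83525.442.
Nearest whole frame: 83525.

83525 frames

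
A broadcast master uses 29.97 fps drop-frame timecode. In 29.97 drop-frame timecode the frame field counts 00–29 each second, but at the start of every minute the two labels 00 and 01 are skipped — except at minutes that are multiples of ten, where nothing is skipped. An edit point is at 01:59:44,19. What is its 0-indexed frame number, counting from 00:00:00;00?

215323

As if non-drop at 30 labels/s: (1 × 3600 + 59 × 60 + 44) × 30 + 19 = 215539.
Minute boundaries passed: 119; those not divisible by 10: 119 − 11 = 108; dropped labels = 2 × 108 = 216.
Actual frame index = 215539 − 216 = 215323.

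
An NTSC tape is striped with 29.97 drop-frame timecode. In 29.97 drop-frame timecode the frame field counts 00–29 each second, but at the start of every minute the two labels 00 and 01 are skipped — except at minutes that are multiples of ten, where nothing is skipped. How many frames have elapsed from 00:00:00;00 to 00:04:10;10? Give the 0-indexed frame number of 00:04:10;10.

Complete 10-minute blocks: 0, each 17982 frames → 0.
Remaining 4 whole minutes in the current block: 1800 + 3 × 1798 = 7194 frames.
Within the current minute: 10 × 30 + 10 − 2 = 308 (labels ;00/;01 skipped at this minute). Total = 0 + 7194 + 308 = 7502.

7502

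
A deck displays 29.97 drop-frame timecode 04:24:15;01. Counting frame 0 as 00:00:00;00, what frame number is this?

475175

Complete 10-minute blocks: 26, each 17982 frames → 467532.
Remaining 4 whole minutes in the current block: 1800 + 3 × 1798 = 7194 frames.
Within the current minute: 15 × 30 + 1 − 2 = 449 (labels ;00/;01 skipped at this minute). Total = 467532 + 7194 + 449 = 475175.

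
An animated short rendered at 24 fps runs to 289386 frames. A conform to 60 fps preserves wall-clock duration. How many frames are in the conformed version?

723465 frames

Target frames = source frames × (target rate / source rate) = 289386 × (60)/(24) = 289386 × 5/2 = 723465.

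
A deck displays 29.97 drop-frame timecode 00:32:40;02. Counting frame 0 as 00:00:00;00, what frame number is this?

58744

Complete 10-minute blocks: 3, each 17982 frames → 53946.
Remaining 2 whole minutes in the current block: 1800 + 1 × 1798 = 3598 frames.
Within the current minute: 40 × 30 + 2 − 2 = 1200 (labels ;00/;01 skipped at this minute). Total = 53946 + 3598 + 1200 = 58744.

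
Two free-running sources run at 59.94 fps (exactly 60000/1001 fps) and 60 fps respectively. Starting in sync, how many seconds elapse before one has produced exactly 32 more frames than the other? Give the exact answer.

The gap grows by |60 − 60000/1001| = 60/1001 frames per second.
Time for a 32-frame gap: 32 ÷ (60/1001) = 8008/15 s.

8008/15 seconds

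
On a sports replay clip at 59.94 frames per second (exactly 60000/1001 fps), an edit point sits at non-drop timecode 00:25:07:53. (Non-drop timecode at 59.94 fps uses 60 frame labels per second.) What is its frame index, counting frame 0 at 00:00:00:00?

Total seconds to the label: (0 × 3600 + 25 × 60 + 7) = 1507.
Frame index = 1507 × 60 + 53 = 90473.

90473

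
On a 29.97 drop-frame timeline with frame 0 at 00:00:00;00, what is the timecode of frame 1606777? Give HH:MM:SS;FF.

14:53:32;25

Each 10-minute DF block holds 10 × 60 × 30 − 9 × 2 = 17982 frames. 1606777 ÷ 17982 → 89 full blocks, remainder 6379.
Within the partial block the first minute is 1800 frames and each further minute 1798, so 3 further minute boundaries passed. Total skipped labels = 18 × 89 + 2 × 3 = 1608.
Non-drop label index = 1606777 + 1608 = 1608385; at 30 labels/s that is 14:53:32:25, i.e. DF 14:53:32;25.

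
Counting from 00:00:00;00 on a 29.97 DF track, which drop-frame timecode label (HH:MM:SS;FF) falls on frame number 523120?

Ten DF minutes hold 17982 frames, so frame 523120 lies in block 29 (frames 521478–539459) with 1642 frames into that block.
The block's first minute is 1800 frames and the rest 1798 each; 1642 frames reaches minute 0, so 29 × 18 + 0 × 2 = 522 labels have been skipped so far.
Adding those back, label number 523120 + 522 = 523642 at 30 labels/s is 17454 s + 22 f = 4 h 50 min 54 s frame 22, i.e. 04:50:54;22.

04:50:54;22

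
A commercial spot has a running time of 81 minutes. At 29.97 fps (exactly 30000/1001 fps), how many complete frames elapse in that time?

81 min = 4860 s.
Frames = 4860 × 30000/1001 = 145800000/1001 ≈ 145654.3457.
Complete frames: 145654.

145654 frames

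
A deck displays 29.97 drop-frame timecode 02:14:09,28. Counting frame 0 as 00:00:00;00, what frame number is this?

241256

Complete 10-minute blocks: 13, each 17982 frames → 233766.
Remaining 4 whole minutes in the current block: 1800 + 3 × 1798 = 7194 frames.
Within the current minute: 9 × 30 + 28 − 2 = 296 (labels ;00/;01 skipped at this minute). Total = 233766 + 7194 + 296 = 241256.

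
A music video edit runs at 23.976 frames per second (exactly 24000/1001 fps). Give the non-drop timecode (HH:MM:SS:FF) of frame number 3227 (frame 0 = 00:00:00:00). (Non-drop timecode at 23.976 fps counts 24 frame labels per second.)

00:02:14:11

3227 ÷ 24 = 134 full seconds, remainder 11 frames.
134 s = 0 h 2 min 14 s.
Timecode: 00:02:14:11.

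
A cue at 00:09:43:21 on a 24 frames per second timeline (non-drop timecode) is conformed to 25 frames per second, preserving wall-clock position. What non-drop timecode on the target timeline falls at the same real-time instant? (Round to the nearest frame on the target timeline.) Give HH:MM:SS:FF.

Source frame index: (0×3600 + 9×60 + 43) × 24 + 21 = 14013.
Real time: 14013 / (24) = 4671/8 s.
Target frame: (4671/8) × (25) = 116775/8 ≈ 14596.875 → 14597.
At 25 labels/s: frame 14597 → 00:09:43:22.

00:09:43:22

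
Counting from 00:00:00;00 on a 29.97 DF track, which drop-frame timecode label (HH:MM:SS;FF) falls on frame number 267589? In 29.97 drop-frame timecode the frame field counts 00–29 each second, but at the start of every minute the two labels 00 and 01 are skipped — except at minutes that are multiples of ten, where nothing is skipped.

02:28:48;17

Ten DF minutes hold 17982 frames, so frame 267589 lies in block 14 (frames 251748–269729) with 15841 frames into that block.
The block's first minute is 1800 frames and the rest 1798 each; 15841 frames reaches minute 8, so 14 × 18 + 8 × 2 = 268 labels have been skipped so far.
Adding those back, label number 267589 + 268 = 267857 at 30 labels/s is 8928 s + 17 f = 2 h 28 min 48 s frame 17, i.e. 02:28:48;17.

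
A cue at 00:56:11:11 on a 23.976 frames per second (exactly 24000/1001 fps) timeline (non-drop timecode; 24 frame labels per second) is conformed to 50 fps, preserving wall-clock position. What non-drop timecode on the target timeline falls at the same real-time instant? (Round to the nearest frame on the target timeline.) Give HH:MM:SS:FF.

00:56:14:41

Source frame index: (0×3600 + 56×60 + 11) × 24 + 11 = 80915.
Real time: 80915 / (24000/1001) = 16199183/4800 s.
Target frame: (16199183/4800) × (50) = 16199183/96 ≈ 168741.490 → 168741.
At 50 labels/s: frame 168741 → 00:56:14:41.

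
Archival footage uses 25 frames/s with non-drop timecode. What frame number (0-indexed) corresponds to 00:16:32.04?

frame 24804

Total seconds to the label: (0 × 3600 + 16 × 60 + 32) = 992.
Frame index = 992 × 25 + 4 = 24804.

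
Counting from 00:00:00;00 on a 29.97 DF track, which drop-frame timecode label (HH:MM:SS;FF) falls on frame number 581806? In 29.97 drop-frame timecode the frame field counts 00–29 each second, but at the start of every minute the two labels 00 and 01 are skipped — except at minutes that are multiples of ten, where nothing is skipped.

Each 10-minute DF block holds 10 × 60 × 30 − 9 × 2 = 17982 frames. 581806 ÷ 17982 → 32 full blocks, remainder 6382.
Within the partial block the first minute is 1800 frames and each further minute 1798, so 3 further minute boundaries passed. Total skipped labels = 18 × 32 + 2 × 3 = 582.
Non-drop label index = 581806 + 582 = 582388; at 30 labels/s that is 05:23:32:28, i.e. DF 05:23:32;28.

05:23:32;28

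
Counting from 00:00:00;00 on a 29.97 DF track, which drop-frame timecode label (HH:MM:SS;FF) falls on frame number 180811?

01:40:33;01

Ten DF minutes hold 17982 frames, so frame 180811 lies in block 10 (frames 179820–197801) with 991 frames into that block.
The block's first minute is 1800 frames and the rest 1798 each; 991 frames reaches minute 0, so 10 × 18 + 0 × 2 = 180 labels have been skipped so far.
Adding those back, label number 180811 + 180 = 180991 at 30 labels/s is 6033 s + 1 f = 1 h 40 min 33 s frame 1, i.e. 01:40:33;01.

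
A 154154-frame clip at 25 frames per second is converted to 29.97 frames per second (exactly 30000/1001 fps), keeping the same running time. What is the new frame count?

Target frames = source frames × (target rate / source rate) = 154154 × (30000/1001)/(25) = 154154 × 1200/1001 = 184800.

184800 frames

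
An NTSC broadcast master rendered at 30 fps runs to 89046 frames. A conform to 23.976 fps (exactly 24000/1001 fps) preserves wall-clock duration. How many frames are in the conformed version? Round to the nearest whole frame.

71166 frames

Frames at target rate = 89046 × (24000/1001) / (30) = 71236800/1001 ≈ 71165.634.
Nearest whole frame: 71166.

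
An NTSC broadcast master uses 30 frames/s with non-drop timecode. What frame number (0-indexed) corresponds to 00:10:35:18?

Total seconds to the label: (0 × 3600 + 10 × 60 + 35) = 635.
Frame index = 635 × 30 + 18 = 19068.

19068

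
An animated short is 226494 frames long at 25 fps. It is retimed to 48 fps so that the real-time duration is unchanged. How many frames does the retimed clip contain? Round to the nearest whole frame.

434868 frames

Frames at target rate = 226494 × (48) / (25) = 10871712/25 ≈ 434868.480.
Nearest whole frame: 434868.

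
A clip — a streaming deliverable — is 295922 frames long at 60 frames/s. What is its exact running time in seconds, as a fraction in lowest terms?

147961/30 seconds

Running time = 295922 ÷ (60) = 295922 × 1/60 = 147961/30 s.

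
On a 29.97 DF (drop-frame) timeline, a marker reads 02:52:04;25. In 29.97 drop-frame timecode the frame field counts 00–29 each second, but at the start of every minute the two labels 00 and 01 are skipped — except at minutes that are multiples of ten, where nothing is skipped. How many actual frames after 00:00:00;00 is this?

309435

As if non-drop at 30 labels/s: (2 × 3600 + 52 × 60 + 4) × 30 + 25 = 309745.
Minute boundaries passed: 172; those not divisible by 10: 172 − 17 = 155; dropped labels = 2 × 155 = 310.
Actual frame index = 309745 − 310 = 309435.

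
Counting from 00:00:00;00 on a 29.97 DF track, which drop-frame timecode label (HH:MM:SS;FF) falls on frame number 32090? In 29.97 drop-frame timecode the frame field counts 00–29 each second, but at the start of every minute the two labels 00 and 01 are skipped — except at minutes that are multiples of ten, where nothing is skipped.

00:17:50;22

Each 10-minute DF block holds 10 × 60 × 30 − 9 × 2 = 17982 frames. 32090 ÷ 17982 → 1 full block, remainder 14108.
Within the partial block the first minute is 1800 frames and each further minute 1798, so 7 further minute boundaries passed. Total skipped labels = 18 × 1 + 2 × 7 = 32.
Non-drop label index = 32090 + 32 = 32122; at 30 labels/s that is 00:17:50:22, i.e. DF 00:17:50;22.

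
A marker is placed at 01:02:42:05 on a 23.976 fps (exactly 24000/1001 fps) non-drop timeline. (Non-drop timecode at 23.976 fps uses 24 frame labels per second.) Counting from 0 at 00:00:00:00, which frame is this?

frame 90293

Total seconds to the label: (1 × 3600 + 2 × 60 + 42) = 3762.
Frame index = 3762 × 24 + 5 = 90293.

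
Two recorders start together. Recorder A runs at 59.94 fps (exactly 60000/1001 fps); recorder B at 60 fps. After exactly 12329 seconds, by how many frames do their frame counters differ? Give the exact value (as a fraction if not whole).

739740/1001 frames

A emits 60000/1001 × 12329 = 739740000/1001 frames; B emits 60 × 12329 = 739740.
Difference = 739740/1001 frames (≈ 739.0010); B is ahead of A.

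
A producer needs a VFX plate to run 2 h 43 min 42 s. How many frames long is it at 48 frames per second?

2 h 43 min 42 s = 9822 s.
Frames = 9822 × 48 = 471456.

471456 frames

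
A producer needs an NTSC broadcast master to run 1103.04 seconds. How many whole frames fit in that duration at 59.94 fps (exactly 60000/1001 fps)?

Frames = 1103.04 × 60000/1001 = 66182400/1001 ≈ 66116.2837.
Complete frames: 66116.

66116 frames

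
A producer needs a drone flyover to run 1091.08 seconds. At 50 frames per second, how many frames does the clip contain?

Frames = 1091.08 × 50 = 54554.

54554 frames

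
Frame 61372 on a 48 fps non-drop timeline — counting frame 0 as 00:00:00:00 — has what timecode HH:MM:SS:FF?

61372 ÷ 48 = 1278 full seconds, remainder 28 frames.
1278 s = 0 h 21 min 18 s.
Timecode: 00:21:18:28.

00:21:18:28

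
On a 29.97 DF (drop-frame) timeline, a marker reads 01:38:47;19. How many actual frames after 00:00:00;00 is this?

Complete 10-minute blocks: 9, each 17982 frames → 161838.
Remaining 8 whole minutes in the current block: 1800 + 7 × 1798 = 14386 frames.
Within the current minute: 47 × 30 + 19 − 2 = 1427 (labels ;00/;01 skipped at this minute). Total = 161838 + 14386 + 1427 = 177651.

177651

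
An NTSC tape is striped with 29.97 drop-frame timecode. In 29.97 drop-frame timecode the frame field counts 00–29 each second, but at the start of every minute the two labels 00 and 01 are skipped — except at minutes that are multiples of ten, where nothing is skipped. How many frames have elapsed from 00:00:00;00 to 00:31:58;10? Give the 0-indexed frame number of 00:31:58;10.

Complete 10-minute blocks: 3, each 17982 frames → 53946.
Remaining 1 whole minute in the current block: 1800 + 0 × 1798 = 1800 frames.
Within the current minute: 58 × 30 + 10 − 2 = 1748 (labels ;00/;01 skipped at this minute). Total = 53946 + 1800 + 1748 = 57494.

57494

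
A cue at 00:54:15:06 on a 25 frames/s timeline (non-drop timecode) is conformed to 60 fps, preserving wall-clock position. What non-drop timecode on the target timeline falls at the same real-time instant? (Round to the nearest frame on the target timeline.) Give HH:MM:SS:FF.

Source frame index: (0×3600 + 54×60 + 15) × 25 + 6 = 81381.
Real time: 81381 / (25) = 81381/25 s.
Target frame: (81381/25) × (60) = 976572/5 ≈ 195314.400 → 195314.
At 60 labels/s: frame 195314 → 00:54:15:14.

00:54:15:14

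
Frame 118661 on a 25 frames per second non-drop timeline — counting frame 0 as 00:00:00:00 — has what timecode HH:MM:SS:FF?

01:19:06:11

118661 ÷ 25 = 4746 full seconds, remainder 11 frames.
4746 s = 1 h 19 min 6 s.
Timecode: 01:19:06:11.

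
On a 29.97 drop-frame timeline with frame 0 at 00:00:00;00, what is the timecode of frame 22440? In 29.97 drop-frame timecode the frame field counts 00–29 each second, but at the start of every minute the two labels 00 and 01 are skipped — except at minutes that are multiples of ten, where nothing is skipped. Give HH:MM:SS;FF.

Each 10-minute DF block holds 10 × 60 × 30 − 9 × 2 = 17982 frames. 22440 ÷ 17982 → 1 full block, remainder 4458.
Within the partial block the first minute is 1800 frames and each further minute 1798, so 2 further minute boundaries passed. Total skipped labels = 18 × 1 + 2 × 2 = 22.
Non-drop label index = 22440 + 22 = 22462; at 30 labels/s that is 00:12:28:22, i.e. DF 00:12:28;22.

00:12:28;22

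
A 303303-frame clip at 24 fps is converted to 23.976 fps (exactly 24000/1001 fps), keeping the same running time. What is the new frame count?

303000 frames

Target frames = source frames × (target rate / source rate) = 303303 × (24000/1001)/(24) = 303303 × 1000/1001 = 303000.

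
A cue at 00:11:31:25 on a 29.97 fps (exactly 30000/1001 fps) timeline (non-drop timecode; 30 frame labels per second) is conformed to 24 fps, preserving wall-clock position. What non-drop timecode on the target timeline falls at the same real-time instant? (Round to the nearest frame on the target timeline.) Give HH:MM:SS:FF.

00:11:32:13

Source frame index: (0×3600 + 11×60 + 31) × 30 + 25 = 20755.
Real time: 20755 / (30000/1001) = 4155151/6000 s.
Target frame: (4155151/6000) × (24) = 4155151/250 ≈ 16620.604 → 16621.
At 24 labels/s: frame 16621 → 00:11:32:13.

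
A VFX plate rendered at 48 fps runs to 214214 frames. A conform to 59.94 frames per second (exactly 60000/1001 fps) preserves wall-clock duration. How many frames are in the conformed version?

267500 frames

Target frames = source frames × (target rate / source rate) = 214214 × (60000/1001)/(48) = 214214 × 1250/1001 = 267500.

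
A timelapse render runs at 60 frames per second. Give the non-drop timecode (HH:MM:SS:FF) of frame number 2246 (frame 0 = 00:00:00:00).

00:00:37:26

2246 ÷ 60 = 37 full seconds, remainder 26 frames.
37 s = 0 h 0 min 37 s.
Timecode: 00:00:37:26.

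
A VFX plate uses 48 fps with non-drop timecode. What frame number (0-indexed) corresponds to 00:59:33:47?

frame 171551

Total seconds to the label: (0 × 3600 + 59 × 60 + 33) = 3573.
Frame index = 3573 × 48 + 47 = 171551.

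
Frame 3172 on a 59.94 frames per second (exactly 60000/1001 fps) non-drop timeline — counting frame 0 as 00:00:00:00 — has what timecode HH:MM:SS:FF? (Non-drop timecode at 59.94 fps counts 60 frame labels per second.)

00:00:52:52

3172 ÷ 60 = 52 full seconds, remainder 52 frames.
52 s = 0 h 0 min 52 s.
Timecode: 00:00:52:52.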